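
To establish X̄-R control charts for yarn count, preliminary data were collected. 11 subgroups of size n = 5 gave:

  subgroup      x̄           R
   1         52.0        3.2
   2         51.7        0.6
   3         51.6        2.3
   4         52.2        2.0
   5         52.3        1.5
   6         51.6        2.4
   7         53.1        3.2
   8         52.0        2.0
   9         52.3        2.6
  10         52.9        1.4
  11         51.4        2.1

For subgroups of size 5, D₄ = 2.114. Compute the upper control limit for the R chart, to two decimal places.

R̄ = (3.2 + 0.6 + 2.3 + 2.0 + 1.5 + 2.4 + 3.2 + 2.0 + 2.6 + 1.4 + 2.1) / 11 = 23.3000 / 11 = 2.1182
UCL_R = D₄·R̄ = 2.114 × 2.1182 = 4.4778

4.48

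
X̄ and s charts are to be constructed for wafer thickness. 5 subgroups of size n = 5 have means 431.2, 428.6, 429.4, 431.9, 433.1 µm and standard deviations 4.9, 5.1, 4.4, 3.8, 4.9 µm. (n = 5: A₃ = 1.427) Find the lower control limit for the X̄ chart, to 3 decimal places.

424.247

X̄̄ = (431.2 + 428.6 + 429.4 + 431.9 + 433.1) / 5 = 430.8400
s̄ = (4.9 + 5.1 + 4.4 + 3.8 + 4.9) / 5 = 4.6200
LCL = X̄̄ − A₃·s̄ = 430.8400 − 1.427 × 4.6200 = 424.2473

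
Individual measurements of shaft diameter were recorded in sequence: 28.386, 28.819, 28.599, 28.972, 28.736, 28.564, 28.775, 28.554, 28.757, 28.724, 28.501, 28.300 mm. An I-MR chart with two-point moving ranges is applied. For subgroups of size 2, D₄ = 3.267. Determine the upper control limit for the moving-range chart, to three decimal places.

Moving ranges: 0.433, 0.220, 0.373, 0.236, 0.172, 0.211, 0.221, 0.203, 0.033, 0.223, 0.201; M̄R̄ = 2.5260 / 11 = 0.2296
UCL_MR = D₄·M̄R̄ = 3.267 × 0.2296 = 0.7502

0.750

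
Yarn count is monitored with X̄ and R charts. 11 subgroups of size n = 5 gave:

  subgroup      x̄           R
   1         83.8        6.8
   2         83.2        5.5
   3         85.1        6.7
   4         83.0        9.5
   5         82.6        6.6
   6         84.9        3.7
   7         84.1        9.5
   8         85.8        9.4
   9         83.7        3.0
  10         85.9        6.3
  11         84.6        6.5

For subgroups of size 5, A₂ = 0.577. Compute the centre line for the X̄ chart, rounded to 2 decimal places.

84.25

X̄̄ = (83.8 + 83.2 + 85.1 + 83.0 + 82.6 + 84.9 + 84.1 + 85.8 + 83.7 + 85.9 + 84.6) / 11 = 926.7000 / 11 = 84.2455
CL = X̄̄ = 84.2455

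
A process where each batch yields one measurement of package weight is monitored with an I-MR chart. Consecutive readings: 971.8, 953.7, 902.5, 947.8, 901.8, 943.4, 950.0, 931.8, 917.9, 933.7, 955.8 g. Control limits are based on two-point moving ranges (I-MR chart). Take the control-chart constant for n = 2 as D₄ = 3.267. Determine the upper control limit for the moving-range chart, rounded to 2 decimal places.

91.08

Moving ranges: 18.1, 51.2, 45.3, 46.0, 41.6, 6.6, 18.2, 13.9, 15.8, 22.1; M̄R̄ = 278.8000 / 10 = 27.8800
UCL_MR = D₄·M̄R̄ = 3.267 × 27.8800 = 91.0840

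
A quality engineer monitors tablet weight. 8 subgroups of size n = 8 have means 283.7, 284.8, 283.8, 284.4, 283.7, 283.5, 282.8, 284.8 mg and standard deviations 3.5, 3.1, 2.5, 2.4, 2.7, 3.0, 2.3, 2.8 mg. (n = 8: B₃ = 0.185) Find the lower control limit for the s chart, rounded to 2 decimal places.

0.52

s̄ = (3.5 + 3.1 + 2.5 + 2.4 + 2.7 + 3.0 + 2.3 + 2.8) / 8 = 2.7875
LCL_s = B₃·s̄ = 0.185 × 2.7875 = 0.5157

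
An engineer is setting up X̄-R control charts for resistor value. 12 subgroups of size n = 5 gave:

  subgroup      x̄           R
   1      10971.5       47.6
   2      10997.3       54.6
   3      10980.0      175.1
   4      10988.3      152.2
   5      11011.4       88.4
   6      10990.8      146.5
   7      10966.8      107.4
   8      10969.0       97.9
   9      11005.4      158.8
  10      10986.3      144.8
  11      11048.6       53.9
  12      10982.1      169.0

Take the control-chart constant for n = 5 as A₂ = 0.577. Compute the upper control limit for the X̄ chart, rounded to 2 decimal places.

11058.59

X̄̄ = (10971.5 + 10997.3 + 10980.0 + 10988.3 + 11011.4 + 10990.8 + 10966.8 + 10969.0 + 11005.4 + 10986.3 + 11048.6 + 10982.1) / 12 = 131897.5000 / 12 = 10991.4583
R̄ = (47.6 + 54.6 + 175.1 + 152.2 + 88.4 + 146.5 + 107.4 + 97.9 + 158.8 + 144.8 + 53.9 + 169.0) / 12 = 1396.2000 / 12 = 116.3500
UCL = X̄̄ + A₂·R̄ = 10991.4583 + 0.577 × 116.3500 = 11058.5923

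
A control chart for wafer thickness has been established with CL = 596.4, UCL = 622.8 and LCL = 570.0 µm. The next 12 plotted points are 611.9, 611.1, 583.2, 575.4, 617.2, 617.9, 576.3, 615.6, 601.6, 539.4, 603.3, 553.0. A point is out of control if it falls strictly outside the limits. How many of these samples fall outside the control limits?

2

Compare each point to [570.0, 622.8]: sample 10 = 539.4 < LCL; sample 12 = 553.0 < LCL.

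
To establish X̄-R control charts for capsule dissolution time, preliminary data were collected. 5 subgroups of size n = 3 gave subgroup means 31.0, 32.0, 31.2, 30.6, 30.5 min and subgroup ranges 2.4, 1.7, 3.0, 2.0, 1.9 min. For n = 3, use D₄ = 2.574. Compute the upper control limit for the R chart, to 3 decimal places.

5.663

R̄ = (2.4 + 1.7 + 3.0 + 2.0 + 1.9) / 5 = 11.0000 / 5 = 2.2000
UCL_R = D₄·R̄ = 2.574 × 2.2000 = 5.6628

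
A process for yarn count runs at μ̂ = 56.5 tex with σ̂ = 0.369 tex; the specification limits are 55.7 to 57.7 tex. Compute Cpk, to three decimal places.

0.723

Cpu = (USL − μ̂) / (3σ̂) = (57.7 − 56.5) / (3 × 0.369) = 1.0840; Cpl = (μ̂ − LSL) / (3σ̂) = (56.5 − 55.7) / (3 × 0.369) = 0.7227; Cpk = min(Cpu, Cpl) = 0.7227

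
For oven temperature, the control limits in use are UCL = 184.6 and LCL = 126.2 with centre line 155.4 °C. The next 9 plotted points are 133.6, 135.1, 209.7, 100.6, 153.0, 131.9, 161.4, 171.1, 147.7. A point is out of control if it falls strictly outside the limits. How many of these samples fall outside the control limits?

Compare each point to [126.2, 184.6]: sample 3 = 209.7 > UCL; sample 4 = 100.6 < LCL.

2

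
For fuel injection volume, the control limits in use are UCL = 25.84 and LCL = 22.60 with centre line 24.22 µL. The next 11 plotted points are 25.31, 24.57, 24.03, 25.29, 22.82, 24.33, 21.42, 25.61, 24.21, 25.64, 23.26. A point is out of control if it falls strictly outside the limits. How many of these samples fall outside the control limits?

Compare each point to [22.60, 25.84]: sample 7 = 21.42 < LCL.

1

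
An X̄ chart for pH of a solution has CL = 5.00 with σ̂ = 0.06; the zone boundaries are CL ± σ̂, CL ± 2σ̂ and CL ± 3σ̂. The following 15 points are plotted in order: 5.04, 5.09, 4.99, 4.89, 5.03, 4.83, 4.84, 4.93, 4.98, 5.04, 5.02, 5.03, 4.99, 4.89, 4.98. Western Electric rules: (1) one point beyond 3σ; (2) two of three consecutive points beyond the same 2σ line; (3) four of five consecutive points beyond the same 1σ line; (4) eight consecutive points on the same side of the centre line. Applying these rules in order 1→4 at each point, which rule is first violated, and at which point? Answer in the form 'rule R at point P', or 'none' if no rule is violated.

Zone of each point (C = within 1σ̂, B = 1σ̂–2σ̂, A = 2σ̂–3σ̂, * = beyond 3σ̂; sign = side of CL): 1:+C, 2:+B, 3:-C, 4:-B, 5:+C, 6:-A, 7:-A, 8:-B, 9:-C, 10:+C, 11:+C, 12:+C, 13:-C, 14:-B, 15:-C
Rule 2 (two of three consecutive points beyond the same 2σ limit) is satisfied at point 7.

rule 2 at point 7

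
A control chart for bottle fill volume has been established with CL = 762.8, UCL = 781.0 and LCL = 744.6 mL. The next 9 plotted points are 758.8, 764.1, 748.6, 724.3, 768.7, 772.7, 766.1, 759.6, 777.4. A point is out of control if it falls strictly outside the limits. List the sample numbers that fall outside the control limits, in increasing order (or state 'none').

Compare each point to [744.6, 781.0]: sample 4 = 724.3 < LCL.

4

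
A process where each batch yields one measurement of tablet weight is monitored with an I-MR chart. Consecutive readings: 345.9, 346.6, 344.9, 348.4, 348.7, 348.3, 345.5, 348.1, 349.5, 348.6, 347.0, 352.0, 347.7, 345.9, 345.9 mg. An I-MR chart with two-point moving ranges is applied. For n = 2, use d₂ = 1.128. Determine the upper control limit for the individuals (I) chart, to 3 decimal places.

X̄ = (345.9 + 346.6 + 344.9 + 348.4 + 348.7 + 348.3 + 345.5 + 348.1 + 349.5 + 348.6 + 347.0 + 352.0 + 347.7 + 345.9 + 345.9) / 15 = 347.5333
Moving ranges: 0.7, 1.7, 3.5, 0.3, 0.4, 2.8, 2.6, 1.4, 0.9, 1.6, 5.0, 4.3, 1.8, 0.0; M̄R̄ = 27.0000 / 14 = 1.9286
UCL = X̄ + 3·M̄R̄/d₂ = 347.5333 + 3 × 1.9286 / 1.128 = 352.6625

352.663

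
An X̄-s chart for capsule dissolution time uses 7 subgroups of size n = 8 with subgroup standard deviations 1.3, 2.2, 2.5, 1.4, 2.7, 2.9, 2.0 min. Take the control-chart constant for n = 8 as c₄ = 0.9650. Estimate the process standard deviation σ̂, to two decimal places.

s̄ = (1.3 + 2.2 + 2.5 + 1.4 + 2.7 + 2.9 + 2.0) / 7 = 2.1429
σ̂ = s̄ / c₄ = 2.1429 / 0.9650 = 2.2206

2.22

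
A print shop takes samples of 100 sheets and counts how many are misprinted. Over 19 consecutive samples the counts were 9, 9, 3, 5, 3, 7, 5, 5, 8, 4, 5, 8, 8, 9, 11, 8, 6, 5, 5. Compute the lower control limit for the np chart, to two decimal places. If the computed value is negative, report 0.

p̄ = Σdᵢ / (k·n) = 123 / (19 × 100) = 0.06474
LCL = np̄ − 3·√(np̄(1−p̄)) = 6.4737 − 3 × 2.4606 = -0.9081 → 0 (negative, so LCL = 0)

0.00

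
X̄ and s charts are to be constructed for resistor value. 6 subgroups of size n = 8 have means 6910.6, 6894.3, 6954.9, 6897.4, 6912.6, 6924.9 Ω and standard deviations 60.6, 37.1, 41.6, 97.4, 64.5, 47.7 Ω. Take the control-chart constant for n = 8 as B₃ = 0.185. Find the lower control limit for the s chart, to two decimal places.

s̄ = (60.6 + 37.1 + 41.6 + 97.4 + 64.5 + 47.7) / 6 = 58.1500
LCL_s = B₃·s̄ = 0.185 × 58.1500 = 10.7578

10.76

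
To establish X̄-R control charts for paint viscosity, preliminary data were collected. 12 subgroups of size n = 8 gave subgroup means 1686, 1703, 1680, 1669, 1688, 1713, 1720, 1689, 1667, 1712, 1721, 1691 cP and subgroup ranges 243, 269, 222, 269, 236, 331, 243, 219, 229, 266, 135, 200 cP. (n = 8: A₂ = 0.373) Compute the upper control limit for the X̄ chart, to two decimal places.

X̄̄ = (1686 + 1703 + 1680 + 1669 + 1688 + 1713 + 1720 + 1689 + 1667 + 1712 + 1721 + 1691) / 12 = 20339.0000 / 12 = 1694.9167
R̄ = (243 + 269 + 222 + 269 + 236 + 331 + 243 + 219 + 229 + 266 + 135 + 200) / 12 = 2862.0000 / 12 = 238.5000
UCL = X̄̄ + A₂·R̄ = 1694.9167 + 0.373 × 238.5000 = 1783.8772

1783.88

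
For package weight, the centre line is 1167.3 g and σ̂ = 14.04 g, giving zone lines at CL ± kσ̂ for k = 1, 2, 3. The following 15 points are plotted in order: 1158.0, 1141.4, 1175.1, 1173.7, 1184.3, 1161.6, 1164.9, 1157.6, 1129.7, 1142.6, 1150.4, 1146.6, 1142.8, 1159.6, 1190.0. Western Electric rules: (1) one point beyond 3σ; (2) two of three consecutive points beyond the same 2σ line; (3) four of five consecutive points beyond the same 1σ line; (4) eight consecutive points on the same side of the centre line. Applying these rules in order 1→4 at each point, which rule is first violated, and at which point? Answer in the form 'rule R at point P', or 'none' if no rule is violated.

Zone of each point (C = within 1σ̂, B = 1σ̂–2σ̂, A = 2σ̂–3σ̂, * = beyond 3σ̂; sign = side of CL): 1:-C, 2:-B, 3:+C, 4:+C, 5:+B, 6:-C, 7:-C, 8:-C, 9:-A, 10:-B, 11:-B, 12:-B, 13:-B, 14:-C, 15:+B
Rule 3 (four of five consecutive points beyond the same 1σ limit) is satisfied at point 12.

rule 3 at point 12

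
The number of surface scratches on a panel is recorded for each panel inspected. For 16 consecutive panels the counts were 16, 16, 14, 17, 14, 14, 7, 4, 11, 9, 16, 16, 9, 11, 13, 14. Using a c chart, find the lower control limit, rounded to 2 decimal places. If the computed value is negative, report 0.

c̄ = (16 + 16 + 14 + 17 + 14 + 14 + 7 + 4 + 11 + 9 + 16 + 16 + 9 + 11 + 13 + 14) / 16 = 201 / 16 = 12.5625
LCL = c̄ − 3√c̄ = 12.5625 − 3 × 3.5444 = 1.9294

1.93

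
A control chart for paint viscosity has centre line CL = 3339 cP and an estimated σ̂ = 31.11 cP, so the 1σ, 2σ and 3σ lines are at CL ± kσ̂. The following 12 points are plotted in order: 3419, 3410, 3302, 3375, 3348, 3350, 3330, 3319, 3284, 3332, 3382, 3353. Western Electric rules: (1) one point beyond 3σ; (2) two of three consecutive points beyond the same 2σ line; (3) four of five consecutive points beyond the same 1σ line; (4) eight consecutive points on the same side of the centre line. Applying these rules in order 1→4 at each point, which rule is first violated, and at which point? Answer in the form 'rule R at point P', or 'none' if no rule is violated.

Zone of each point (C = within 1σ̂, B = 1σ̂–2σ̂, A = 2σ̂–3σ̂, * = beyond 3σ̂; sign = side of CL): 1:+A, 2:+A, 3:-B, 4:+B, 5:+C, 6:+C, 7:-C, 8:-C, 9:-B, 10:-C, 11:+B, 12:+C
Rule 2 (two of three consecutive points beyond the same 2σ limit) is satisfied at point 2.

rule 2 at point 2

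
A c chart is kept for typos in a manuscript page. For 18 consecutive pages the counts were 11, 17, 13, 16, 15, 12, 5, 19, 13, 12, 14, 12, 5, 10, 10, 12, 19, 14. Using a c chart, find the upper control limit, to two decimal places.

23.42

c̄ = (11 + 17 + 13 + 16 + 15 + 12 + 5 + 19 + 13 + 12 + 14 + 12 + 5 + 10 + 10 + 12 + 19 + 14) / 18 = 229 / 18 = 12.7222
UCL = c̄ + 3√c̄ = 12.7222 + 3 × √12.7222 = 12.7222 + 3 × 3.5668 = 23.4227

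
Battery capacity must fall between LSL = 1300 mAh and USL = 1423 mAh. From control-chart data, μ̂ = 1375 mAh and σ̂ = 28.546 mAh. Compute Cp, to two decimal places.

0.72

Cp = (USL − LSL) / (6σ̂) = (1423 − 1300) / (6 × 28.546) = 123.0000 / 171.2760 = 0.7181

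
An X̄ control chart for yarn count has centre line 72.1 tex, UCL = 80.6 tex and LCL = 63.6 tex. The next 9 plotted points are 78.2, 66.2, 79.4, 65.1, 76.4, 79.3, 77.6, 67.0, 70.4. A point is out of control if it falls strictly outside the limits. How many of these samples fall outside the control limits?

0

All 9 points lie within [63.6, 80.6].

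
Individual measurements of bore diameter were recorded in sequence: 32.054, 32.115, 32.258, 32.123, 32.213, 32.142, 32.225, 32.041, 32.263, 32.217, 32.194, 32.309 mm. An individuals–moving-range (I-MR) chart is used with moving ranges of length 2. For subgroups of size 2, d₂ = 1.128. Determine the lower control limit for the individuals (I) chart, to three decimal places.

X̄ = (32.054 + 32.115 + 32.258 + 32.123 + 32.213 + 32.142 + 32.225 + 32.041 + 32.263 + 32.217 + 32.194 + 32.309) / 12 = 32.1795
Moving ranges: 0.061, 0.143, 0.135, 0.090, 0.071, 0.083, 0.184, 0.222, 0.046, 0.023, 0.115; M̄R̄ = 1.1730 / 11 = 0.1066
LCL = X̄ − 3·M̄R̄/d₂ = 32.1795 − 3 × 0.1066 / 1.128 = 31.8959

31.896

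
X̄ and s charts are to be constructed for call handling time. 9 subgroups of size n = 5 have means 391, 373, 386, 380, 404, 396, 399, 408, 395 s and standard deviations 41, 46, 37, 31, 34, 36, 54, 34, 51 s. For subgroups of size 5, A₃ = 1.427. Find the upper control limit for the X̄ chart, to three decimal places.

450.159

X̄̄ = (391 + 373 + 386 + 380 + 404 + 396 + 399 + 408 + 395) / 9 = 392.4444
s̄ = (41 + 46 + 37 + 31 + 34 + 36 + 54 + 34 + 51) / 9 = 40.4444
UCL = X̄̄ + A₃·s̄ = 392.4444 + 1.427 × 40.4444 = 450.1587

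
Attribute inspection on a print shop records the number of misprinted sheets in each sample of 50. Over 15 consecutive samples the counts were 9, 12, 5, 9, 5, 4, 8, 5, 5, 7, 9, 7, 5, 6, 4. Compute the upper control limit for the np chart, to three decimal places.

p̄ = Σdᵢ / (k·n) = 100 / (15 × 50) = 0.13333
UCL = np̄ + 3·√(np̄(1−p̄)) = 6.6667 + 3 × √(6.6667×0.86667) = 6.6667 + 3 × 2.4037 = 13.8778

13.878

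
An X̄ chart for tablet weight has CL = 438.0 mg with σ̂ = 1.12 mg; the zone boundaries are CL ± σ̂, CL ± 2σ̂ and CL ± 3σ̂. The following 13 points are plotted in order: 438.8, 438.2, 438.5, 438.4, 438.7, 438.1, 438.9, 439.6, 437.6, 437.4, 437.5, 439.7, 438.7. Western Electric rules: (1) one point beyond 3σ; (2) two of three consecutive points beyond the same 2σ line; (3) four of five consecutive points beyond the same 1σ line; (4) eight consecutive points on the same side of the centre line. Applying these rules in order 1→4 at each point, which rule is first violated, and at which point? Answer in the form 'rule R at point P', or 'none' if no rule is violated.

Zone of each point (C = within 1σ̂, B = 1σ̂–2σ̂, A = 2σ̂–3σ̂, * = beyond 3σ̂; sign = side of CL): 1:+C, 2:+C, 3:+C, 4:+C, 5:+C, 6:+C, 7:+C, 8:+B, 9:-C, 10:-C, 11:-C, 12:+B, 13:+C
Rule 4 (eight consecutive points on the same side of the centre line) is satisfied at point 8.

rule 4 at point 8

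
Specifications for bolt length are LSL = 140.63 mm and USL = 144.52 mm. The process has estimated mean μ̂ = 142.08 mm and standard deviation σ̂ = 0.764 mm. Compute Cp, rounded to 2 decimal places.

0.85

Cp = (USL − LSL) / (6σ̂) = (144.52 − 140.63) / (6 × 0.764) = 3.8900 / 4.5840 = 0.8486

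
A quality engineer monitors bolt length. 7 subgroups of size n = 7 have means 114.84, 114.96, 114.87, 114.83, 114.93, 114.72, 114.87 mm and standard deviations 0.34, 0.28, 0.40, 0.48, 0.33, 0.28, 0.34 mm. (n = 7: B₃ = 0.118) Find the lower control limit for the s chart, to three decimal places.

0.041

s̄ = (0.34 + 0.28 + 0.40 + 0.48 + 0.33 + 0.28 + 0.34) / 7 = 0.3500
LCL_s = B₃·s̄ = 0.118 × 0.3500 = 0.0413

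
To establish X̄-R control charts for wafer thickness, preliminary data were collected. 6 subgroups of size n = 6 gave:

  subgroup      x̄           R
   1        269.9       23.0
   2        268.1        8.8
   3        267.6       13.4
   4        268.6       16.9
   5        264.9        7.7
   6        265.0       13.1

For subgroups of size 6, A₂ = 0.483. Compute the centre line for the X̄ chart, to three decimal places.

X̄̄ = (269.9 + 268.1 + 267.6 + 268.6 + 264.9 + 265.0) / 6 = 1604.1000 / 6 = 267.3500
CL = X̄̄ = 267.3500

267.350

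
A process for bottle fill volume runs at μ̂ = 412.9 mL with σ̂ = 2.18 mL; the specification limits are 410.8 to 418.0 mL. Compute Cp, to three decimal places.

Cp = (USL − LSL) / (6σ̂) = (418.0 − 410.8) / (6 × 2.18) = 7.2000 / 13.0800 = 0.5505

0.550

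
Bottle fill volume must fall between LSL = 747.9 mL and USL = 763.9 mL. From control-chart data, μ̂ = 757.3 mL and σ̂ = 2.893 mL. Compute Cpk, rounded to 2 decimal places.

0.76

Cpu = (USL − μ̂) / (3σ̂) = (763.9 − 757.3) / (3 × 2.893) = 0.7605; Cpl = (μ̂ − LSL) / (3σ̂) = (757.3 − 747.9) / (3 × 2.893) = 1.0831; Cpk = min(Cpu, Cpl) = 0.7605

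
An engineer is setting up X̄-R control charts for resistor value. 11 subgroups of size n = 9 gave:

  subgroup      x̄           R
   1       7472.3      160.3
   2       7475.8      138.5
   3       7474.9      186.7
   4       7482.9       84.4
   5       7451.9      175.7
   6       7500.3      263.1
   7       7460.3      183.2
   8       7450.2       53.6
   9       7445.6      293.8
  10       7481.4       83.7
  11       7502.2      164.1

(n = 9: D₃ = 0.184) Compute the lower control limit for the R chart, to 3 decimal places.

29.893

R̄ = (160.3 + 138.5 + 186.7 + 84.4 + 175.7 + 263.1 + 183.2 + 53.6 + 293.8 + 83.7 + 164.1) / 11 = 1787.1000 / 11 = 162.4636
LCL_R = D₃·R̄ = 0.184 × 162.4636 = 29.8933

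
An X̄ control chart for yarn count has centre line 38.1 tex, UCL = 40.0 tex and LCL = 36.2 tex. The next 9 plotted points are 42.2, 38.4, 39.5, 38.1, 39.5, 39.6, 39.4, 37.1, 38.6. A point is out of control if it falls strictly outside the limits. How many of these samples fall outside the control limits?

1

Compare each point to [36.2, 40.0]: sample 1 = 42.2 > UCL.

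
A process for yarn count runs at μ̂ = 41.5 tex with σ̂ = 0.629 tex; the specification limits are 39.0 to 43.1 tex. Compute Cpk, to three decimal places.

Cpu = (USL − μ̂) / (3σ̂) = (43.1 − 41.5) / (3 × 0.629) = 0.8479; Cpl = (μ̂ − LSL) / (3σ̂) = (41.5 − 39.0) / (3 × 0.629) = 1.3249; Cpk = min(Cpu, Cpl) = 0.8479

0.848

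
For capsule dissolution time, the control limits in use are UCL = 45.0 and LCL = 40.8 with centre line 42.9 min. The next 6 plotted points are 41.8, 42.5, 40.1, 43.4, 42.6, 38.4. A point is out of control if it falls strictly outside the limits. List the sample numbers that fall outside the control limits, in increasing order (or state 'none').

Compare each point to [40.8, 45.0]: sample 3 = 40.1 < LCL; sample 6 = 38.4 < LCL.

3, 6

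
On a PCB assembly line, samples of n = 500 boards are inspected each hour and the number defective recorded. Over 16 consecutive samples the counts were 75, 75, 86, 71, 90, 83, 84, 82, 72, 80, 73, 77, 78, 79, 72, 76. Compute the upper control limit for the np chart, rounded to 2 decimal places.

p̄ = Σdᵢ / (k·n) = 1253 / (16 × 500) = 0.15662
UCL = np̄ + 3·√(np̄(1−p̄)) = 78.3125 + 3 × √(78.3125×0.84337) = 78.3125 + 3 × 8.1269 = 102.6933

102.69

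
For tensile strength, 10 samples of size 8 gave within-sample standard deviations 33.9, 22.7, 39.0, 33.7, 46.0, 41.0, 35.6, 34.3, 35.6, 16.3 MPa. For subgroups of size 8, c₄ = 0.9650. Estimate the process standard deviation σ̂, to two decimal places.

s̄ = (33.9 + 22.7 + 39.0 + 33.7 + 46.0 + 41.0 + 35.6 + 34.3 + 35.6 + 16.3) / 10 = 33.8100
σ̂ = s̄ / c₄ = 33.8100 / 0.9650 = 35.0363

35.04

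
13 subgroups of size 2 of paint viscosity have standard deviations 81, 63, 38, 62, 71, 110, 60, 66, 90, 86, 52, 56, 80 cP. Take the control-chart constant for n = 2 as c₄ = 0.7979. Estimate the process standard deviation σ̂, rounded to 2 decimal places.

88.21

s̄ = (81 + 63 + 38 + 62 + 71 + 110 + 60 + 66 + 90 + 86 + 52 + 56 + 80) / 13 = 70.3846
σ̂ = s̄ / c₄ = 70.3846 / 0.7979 = 88.2123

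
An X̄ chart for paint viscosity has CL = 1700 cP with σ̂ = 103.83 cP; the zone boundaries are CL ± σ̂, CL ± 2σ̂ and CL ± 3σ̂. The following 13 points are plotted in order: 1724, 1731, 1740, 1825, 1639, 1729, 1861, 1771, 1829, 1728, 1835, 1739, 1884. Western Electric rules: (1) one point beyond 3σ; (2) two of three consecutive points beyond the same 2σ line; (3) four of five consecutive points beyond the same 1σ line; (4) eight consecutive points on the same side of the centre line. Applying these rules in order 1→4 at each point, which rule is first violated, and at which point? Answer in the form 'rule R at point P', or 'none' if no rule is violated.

rule 4 at point 13

Zone of each point (C = within 1σ̂, B = 1σ̂–2σ̂, A = 2σ̂–3σ̂, * = beyond 3σ̂; sign = side of CL): 1:+C, 2:+C, 3:+C, 4:+B, 5:-C, 6:+C, 7:+B, 8:+C, 9:+B, 10:+C, 11:+B, 12:+C, 13:+B
Rule 4 (eight consecutive points on the same side of the centre line) is satisfied at point 13.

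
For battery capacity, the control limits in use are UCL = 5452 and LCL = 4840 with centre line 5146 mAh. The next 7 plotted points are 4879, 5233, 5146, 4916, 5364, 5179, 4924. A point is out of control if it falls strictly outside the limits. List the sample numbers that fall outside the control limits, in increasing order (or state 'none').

All 7 points lie within [4840, 5452].

none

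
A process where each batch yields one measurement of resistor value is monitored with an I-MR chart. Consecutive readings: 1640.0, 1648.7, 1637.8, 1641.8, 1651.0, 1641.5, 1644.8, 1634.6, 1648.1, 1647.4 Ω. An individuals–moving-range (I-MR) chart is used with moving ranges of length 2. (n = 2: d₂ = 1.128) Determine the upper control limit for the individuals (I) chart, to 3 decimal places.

X̄ = (1640.0 + 1648.7 + 1637.8 + 1641.8 + 1651.0 + 1641.5 + 1644.8 + 1634.6 + 1648.1 + 1647.4) / 10 = 1643.5700
Moving ranges: 8.7, 10.9, 4.0, 9.2, 9.5, 3.3, 10.2, 13.5, 0.7; M̄R̄ = 70.0000 / 9 = 7.7778
UCL = X̄ + 3·M̄R̄/d₂ = 1643.5700 + 3 × 7.7778 / 1.128 = 1664.2556

1664.256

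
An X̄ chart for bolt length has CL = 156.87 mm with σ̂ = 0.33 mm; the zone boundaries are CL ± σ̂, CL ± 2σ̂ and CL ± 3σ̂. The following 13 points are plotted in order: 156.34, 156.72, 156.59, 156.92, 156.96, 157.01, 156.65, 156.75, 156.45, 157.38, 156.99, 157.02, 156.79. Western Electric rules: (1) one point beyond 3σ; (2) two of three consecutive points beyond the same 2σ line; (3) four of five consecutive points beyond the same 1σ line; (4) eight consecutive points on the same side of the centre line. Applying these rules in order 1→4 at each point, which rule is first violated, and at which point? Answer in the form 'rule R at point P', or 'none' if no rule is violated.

Zone of each point (C = within 1σ̂, B = 1σ̂–2σ̂, A = 2σ̂–3σ̂, * = beyond 3σ̂; sign = side of CL): 1:-B, 2:-C, 3:-C, 4:+C, 5:+C, 6:+C, 7:-C, 8:-C, 9:-B, 10:+B, 11:+C, 12:+C, 13:-C
No rule fires across all 13 points.

none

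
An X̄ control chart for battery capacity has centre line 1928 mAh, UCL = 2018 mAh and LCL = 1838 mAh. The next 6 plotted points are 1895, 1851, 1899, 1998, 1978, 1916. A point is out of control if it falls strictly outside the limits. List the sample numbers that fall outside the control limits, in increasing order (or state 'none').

none

All 6 points lie within [1838, 2018].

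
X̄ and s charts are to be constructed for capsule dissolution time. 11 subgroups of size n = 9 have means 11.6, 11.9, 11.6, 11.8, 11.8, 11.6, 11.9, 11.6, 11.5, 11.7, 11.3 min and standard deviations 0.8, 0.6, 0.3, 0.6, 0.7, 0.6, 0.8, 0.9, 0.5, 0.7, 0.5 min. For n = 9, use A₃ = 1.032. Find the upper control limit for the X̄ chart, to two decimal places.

12.32

X̄̄ = (11.6 + 11.9 + 11.6 + 11.8 + 11.8 + 11.6 + 11.9 + 11.6 + 11.5 + 11.7 + 11.3) / 11 = 11.6636
s̄ = (0.8 + 0.6 + 0.3 + 0.6 + 0.7 + 0.6 + 0.8 + 0.9 + 0.5 + 0.7 + 0.5) / 11 = 0.6364
UCL = X̄̄ + A₃·s̄ = 11.6636 + 1.032 × 0.6364 = 12.3204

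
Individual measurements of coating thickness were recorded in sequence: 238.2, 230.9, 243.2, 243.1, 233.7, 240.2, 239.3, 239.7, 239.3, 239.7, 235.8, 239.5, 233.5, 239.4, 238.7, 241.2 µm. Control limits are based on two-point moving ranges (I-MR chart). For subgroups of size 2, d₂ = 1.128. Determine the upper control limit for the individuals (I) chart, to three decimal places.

249.172

X̄ = (238.2 + 230.9 + 243.2 + 243.1 + 233.7 + 240.2 + 239.3 + 239.7 + 239.3 + 239.7 + 235.8 + 239.5 + 233.5 + 239.4 + 238.7 + 241.2) / 16 = 238.4625
Moving ranges: 7.3, 12.3, 0.1, 9.4, 6.5, 0.9, 0.4, 0.4, 0.4, 3.9, 3.7, 6.0, 5.9, 0.7, 2.5; M̄R̄ = 60.4000 / 15 = 4.0267
UCL = X̄ + 3·M̄R̄/d₂ = 238.4625 + 3 × 4.0267 / 1.128 = 249.1717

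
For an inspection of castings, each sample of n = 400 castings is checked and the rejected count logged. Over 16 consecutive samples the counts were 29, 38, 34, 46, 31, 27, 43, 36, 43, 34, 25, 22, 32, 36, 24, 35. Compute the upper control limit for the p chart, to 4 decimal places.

0.1251

p̄ = Σdᵢ / (k·n) = 535 / (16 × 400) = 0.08359
UCL = p̄ + 3·√(p̄(1−p̄)/n) = 0.08359 + 3 × √(0.08359×0.91641/400) = 0.08359 + 3 × 0.01384 = 0.12511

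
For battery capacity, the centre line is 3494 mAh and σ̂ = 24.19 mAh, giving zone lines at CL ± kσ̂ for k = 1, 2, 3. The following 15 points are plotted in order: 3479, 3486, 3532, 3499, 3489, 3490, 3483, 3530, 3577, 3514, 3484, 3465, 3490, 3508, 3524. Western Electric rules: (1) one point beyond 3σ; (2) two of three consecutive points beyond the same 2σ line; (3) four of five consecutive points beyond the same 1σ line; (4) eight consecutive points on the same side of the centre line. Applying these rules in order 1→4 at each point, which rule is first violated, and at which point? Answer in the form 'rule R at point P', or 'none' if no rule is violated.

rule 1 at point 9

Zone of each point (C = within 1σ̂, B = 1σ̂–2σ̂, A = 2σ̂–3σ̂, * = beyond 3σ̂; sign = side of CL): 1:-C, 2:-C, 3:+B, 4:+C, 5:-C, 6:-C, 7:-C, 8:+B, 9:+*, 10:+C, 11:-C, 12:-B, 13:-C, 14:+C, 15:+B
Rule 1 (one point beyond the 3σ limits) is satisfied at point 9.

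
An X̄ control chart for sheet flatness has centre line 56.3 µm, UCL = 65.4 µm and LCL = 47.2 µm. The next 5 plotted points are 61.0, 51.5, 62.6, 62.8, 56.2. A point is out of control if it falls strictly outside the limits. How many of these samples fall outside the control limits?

0

All 5 points lie within [47.2, 65.4].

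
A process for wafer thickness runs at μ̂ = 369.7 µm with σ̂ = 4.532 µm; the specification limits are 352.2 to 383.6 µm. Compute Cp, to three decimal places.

1.155

Cp = (USL − LSL) / (6σ̂) = (383.6 − 352.2) / (6 × 4.532) = 31.4000 / 27.1920 = 1.1548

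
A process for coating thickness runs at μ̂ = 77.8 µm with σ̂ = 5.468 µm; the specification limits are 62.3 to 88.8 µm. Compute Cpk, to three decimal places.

Cpu = (USL − μ̂) / (3σ̂) = (88.8 − 77.8) / (3 × 5.468) = 0.6706; Cpl = (μ̂ − LSL) / (3σ̂) = (77.8 − 62.3) / (3 × 5.468) = 0.9449; Cpk = min(Cpu, Cpl) = 0.6706

0.671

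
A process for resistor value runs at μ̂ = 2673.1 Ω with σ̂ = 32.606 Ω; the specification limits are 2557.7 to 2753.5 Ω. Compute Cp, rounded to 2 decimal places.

1.00

Cp = (USL − LSL) / (6σ̂) = (2753.5 − 2557.7) / (6 × 32.606) = 195.8000 / 195.6360 = 1.0008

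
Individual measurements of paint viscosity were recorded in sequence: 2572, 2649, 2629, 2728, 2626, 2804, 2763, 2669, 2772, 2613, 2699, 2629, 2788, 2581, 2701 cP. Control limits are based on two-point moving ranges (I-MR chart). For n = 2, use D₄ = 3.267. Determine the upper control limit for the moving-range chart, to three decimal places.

353.536

Moving ranges: 77, 20, 99, 102, 178, 41, 94, 103, 159, 86, 70, 159, 207, 120; M̄R̄ = 1515.0000 / 14 = 108.2143
UCL_MR = D₄·M̄R̄ = 3.267 × 108.2143 = 353.5361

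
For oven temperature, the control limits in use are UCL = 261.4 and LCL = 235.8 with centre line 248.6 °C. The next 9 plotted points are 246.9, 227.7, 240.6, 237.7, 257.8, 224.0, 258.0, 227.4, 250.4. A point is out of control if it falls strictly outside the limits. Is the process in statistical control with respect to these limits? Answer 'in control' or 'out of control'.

out of control

Compare each point to [235.8, 261.4]: sample 2 = 227.7 < LCL; sample 6 = 224.0 < LCL; sample 8 = 227.4 < LCL.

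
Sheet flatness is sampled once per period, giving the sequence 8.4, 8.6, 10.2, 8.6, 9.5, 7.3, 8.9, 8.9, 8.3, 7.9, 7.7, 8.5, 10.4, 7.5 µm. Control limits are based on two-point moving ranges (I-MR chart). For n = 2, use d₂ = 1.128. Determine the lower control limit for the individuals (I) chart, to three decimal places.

X̄ = (8.4 + 8.6 + 10.2 + 8.6 + 9.5 + 7.3 + 8.9 + 8.9 + 8.3 + 7.9 + 7.7 + 8.5 + 10.4 + 7.5) / 14 = 8.6214
Moving ranges: 0.2, 1.6, 1.6, 0.9, 2.2, 1.6, 0.0, 0.6, 0.4, 0.2, 0.8, 1.9, 2.9; M̄R̄ = 14.9000 / 13 = 1.1462
LCL = X̄ − 3·M̄R̄/d₂ = 8.6214 − 3 × 1.1462 / 1.128 = 5.5731

5.573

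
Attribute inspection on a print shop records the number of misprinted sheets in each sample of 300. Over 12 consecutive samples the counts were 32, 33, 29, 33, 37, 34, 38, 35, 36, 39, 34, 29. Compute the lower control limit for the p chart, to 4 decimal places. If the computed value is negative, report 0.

0.0586

p̄ = Σdᵢ / (k·n) = 409 / (12 × 300) = 0.11361
LCL = p̄ − 3·√(p̄(1−p̄)/n) = 0.11361 − 3 × 0.01832 = 0.05865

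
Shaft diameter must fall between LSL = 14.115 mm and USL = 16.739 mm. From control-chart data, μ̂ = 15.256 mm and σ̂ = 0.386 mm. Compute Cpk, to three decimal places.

0.985

Cpu = (USL − μ̂) / (3σ̂) = (16.739 − 15.256) / (3 × 0.386) = 1.2807; Cpl = (μ̂ − LSL) / (3σ̂) = (15.256 − 14.115) / (3 × 0.386) = 0.9853; Cpk = min(Cpu, Cpl) = 0.9853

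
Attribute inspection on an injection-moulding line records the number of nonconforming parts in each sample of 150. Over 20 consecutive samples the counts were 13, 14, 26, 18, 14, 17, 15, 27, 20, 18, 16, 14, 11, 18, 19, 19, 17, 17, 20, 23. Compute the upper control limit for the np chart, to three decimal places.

29.682

p̄ = Σdᵢ / (k·n) = 356 / (20 × 150) = 0.11867
UCL = np̄ + 3·√(np̄(1−p̄)) = 17.8000 + 3 × √(17.8000×0.88133) = 17.8000 + 3 × 3.9608 = 29.6823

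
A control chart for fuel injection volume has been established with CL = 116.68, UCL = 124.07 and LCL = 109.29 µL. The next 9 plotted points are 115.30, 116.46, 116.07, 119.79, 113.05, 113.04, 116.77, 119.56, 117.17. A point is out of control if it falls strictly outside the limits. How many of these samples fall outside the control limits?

All 9 points lie within [109.29, 124.07].

0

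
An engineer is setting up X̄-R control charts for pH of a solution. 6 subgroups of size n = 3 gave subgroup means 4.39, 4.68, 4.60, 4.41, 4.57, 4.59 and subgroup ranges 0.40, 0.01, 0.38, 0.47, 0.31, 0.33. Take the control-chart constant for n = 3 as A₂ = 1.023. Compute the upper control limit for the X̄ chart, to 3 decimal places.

X̄̄ = (4.39 + 4.68 + 4.60 + 4.41 + 4.57 + 4.59) / 6 = 27.2400 / 6 = 4.5400
R̄ = (0.40 + 0.01 + 0.38 + 0.47 + 0.31 + 0.33) / 6 = 1.9000 / 6 = 0.3167
UCL = X̄̄ + A₂·R̄ = 4.5400 + 1.023 × 0.3167 = 4.8639

4.864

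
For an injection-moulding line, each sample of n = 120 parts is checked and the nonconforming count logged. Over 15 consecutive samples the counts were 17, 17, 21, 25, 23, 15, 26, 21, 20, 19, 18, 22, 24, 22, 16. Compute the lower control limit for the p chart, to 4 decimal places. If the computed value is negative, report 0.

0.0671

p̄ = Σdᵢ / (k·n) = 306 / (15 × 120) = 0.17000
LCL = p̄ − 3·√(p̄(1−p̄)/n) = 0.17000 − 3 × 0.03429 = 0.06713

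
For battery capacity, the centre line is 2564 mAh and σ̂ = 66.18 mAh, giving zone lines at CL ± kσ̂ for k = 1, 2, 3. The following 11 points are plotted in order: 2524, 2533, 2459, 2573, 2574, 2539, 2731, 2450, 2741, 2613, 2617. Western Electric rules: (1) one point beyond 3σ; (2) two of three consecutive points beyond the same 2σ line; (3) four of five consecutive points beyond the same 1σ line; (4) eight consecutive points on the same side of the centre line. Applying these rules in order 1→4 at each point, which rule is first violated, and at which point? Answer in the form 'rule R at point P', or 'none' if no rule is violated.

Zone of each point (C = within 1σ̂, B = 1σ̂–2σ̂, A = 2σ̂–3σ̂, * = beyond 3σ̂; sign = side of CL): 1:-C, 2:-C, 3:-B, 4:+C, 5:+C, 6:-C, 7:+A, 8:-B, 9:+A, 10:+C, 11:+C
Rule 2 (two of three consecutive points beyond the same 2σ limit) is satisfied at point 9.

rule 2 at point 9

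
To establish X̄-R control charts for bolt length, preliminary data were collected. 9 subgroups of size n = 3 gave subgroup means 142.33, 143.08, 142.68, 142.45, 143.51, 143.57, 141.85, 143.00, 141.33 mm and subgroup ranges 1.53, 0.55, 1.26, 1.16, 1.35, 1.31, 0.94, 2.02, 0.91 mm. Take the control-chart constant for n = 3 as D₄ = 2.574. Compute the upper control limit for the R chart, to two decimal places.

3.15

R̄ = (1.53 + 0.55 + 1.26 + 1.16 + 1.35 + 1.31 + 0.94 + 2.02 + 0.91) / 9 = 11.0300 / 9 = 1.2256
UCL_R = D₄·R̄ = 2.574 × 1.2256 = 3.1546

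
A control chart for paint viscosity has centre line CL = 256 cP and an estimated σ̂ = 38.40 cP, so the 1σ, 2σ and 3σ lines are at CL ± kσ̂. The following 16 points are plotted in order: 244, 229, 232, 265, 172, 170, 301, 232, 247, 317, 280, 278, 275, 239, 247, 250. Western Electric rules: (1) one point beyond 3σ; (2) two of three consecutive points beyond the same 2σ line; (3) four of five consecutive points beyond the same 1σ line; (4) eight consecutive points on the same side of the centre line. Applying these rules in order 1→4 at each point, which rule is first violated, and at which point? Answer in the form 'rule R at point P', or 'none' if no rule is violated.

Zone of each point (C = within 1σ̂, B = 1σ̂–2σ̂, A = 2σ̂–3σ̂, * = beyond 3σ̂; sign = side of CL): 1:-C, 2:-C, 3:-C, 4:+C, 5:-A, 6:-A, 7:+B, 8:-C, 9:-C, 10:+B, 11:+C, 12:+C, 13:+C, 14:-C, 15:-C, 16:-C
Rule 2 (two of three consecutive points beyond the same 2σ limit) is satisfied at point 6.

rule 2 at point 6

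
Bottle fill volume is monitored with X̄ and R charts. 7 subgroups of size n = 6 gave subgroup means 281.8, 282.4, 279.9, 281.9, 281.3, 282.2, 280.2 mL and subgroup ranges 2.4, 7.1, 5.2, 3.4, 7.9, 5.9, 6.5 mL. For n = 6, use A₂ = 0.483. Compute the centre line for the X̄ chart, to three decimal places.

X̄̄ = (281.8 + 282.4 + 279.9 + 281.9 + 281.3 + 282.2 + 280.2) / 7 = 1969.7000 / 7 = 281.3857
CL = X̄̄ = 281.3857

281.386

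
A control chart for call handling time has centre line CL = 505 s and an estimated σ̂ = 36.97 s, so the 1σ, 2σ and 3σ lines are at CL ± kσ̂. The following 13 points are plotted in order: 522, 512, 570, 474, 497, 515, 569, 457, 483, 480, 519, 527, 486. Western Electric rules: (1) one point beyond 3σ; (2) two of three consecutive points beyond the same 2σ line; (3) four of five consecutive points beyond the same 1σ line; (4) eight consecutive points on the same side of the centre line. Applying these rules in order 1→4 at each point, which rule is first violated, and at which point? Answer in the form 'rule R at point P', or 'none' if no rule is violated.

Zone of each point (C = within 1σ̂, B = 1σ̂–2σ̂, A = 2σ̂–3σ̂, * = beyond 3σ̂; sign = side of CL): 1:+C, 2:+C, 3:+B, 4:-C, 5:-C, 6:+C, 7:+B, 8:-B, 9:-C, 10:-C, 11:+C, 12:+C, 13:-C
No rule fires across all 13 points.

none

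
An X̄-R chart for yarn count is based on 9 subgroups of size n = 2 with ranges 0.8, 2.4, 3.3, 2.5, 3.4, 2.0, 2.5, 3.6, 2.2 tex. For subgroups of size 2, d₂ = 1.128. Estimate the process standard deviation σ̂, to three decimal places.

2.236

R̄ = (0.8 + 2.4 + 3.3 + 2.5 + 3.4 + 2.0 + 2.5 + 3.6 + 2.2) / 9 = 2.5222
σ̂ = R̄ / d₂ = 2.5222 / 1.128 = 2.2360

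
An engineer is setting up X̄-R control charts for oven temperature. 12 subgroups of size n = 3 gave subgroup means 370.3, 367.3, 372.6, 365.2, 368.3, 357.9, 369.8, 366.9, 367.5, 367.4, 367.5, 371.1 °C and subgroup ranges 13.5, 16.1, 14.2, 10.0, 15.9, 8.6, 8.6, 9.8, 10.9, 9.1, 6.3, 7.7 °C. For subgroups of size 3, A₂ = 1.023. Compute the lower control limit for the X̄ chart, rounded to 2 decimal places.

X̄̄ = (370.3 + 367.3 + 372.6 + 365.2 + 368.3 + 357.9 + 369.8 + 366.9 + 367.5 + 367.4 + 367.5 + 371.1) / 12 = 4411.8000 / 12 = 367.6500
R̄ = (13.5 + 16.1 + 14.2 + 10.0 + 15.9 + 8.6 + 8.6 + 9.8 + 10.9 + 9.1 + 6.3 + 7.7) / 12 = 130.7000 / 12 = 10.8917
LCL = X̄̄ − A₂·R̄ = 367.6500 − 1.023 × 10.8917 = 356.5078

356.51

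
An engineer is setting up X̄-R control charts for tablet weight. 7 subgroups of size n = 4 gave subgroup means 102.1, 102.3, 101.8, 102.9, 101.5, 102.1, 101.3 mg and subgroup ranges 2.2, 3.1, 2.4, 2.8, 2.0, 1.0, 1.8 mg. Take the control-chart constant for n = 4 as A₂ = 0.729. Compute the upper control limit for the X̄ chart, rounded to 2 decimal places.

X̄̄ = (102.1 + 102.3 + 101.8 + 102.9 + 101.5 + 102.1 + 101.3) / 7 = 714.0000 / 7 = 102.0000
R̄ = (2.2 + 3.1 + 2.4 + 2.8 + 2.0 + 1.0 + 1.8) / 7 = 15.3000 / 7 = 2.1857
UCL = X̄̄ + A₂·R̄ = 102.0000 + 0.729 × 2.1857 = 103.5934

103.59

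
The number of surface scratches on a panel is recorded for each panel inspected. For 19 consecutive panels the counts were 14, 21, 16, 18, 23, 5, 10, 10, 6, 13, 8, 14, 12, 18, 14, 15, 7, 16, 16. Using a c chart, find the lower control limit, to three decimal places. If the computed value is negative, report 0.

c̄ = (14 + 21 + 16 + 18 + 23 + 5 + 10 + 10 + 6 + 13 + 8 + 14 + 12 + 18 + 14 + 15 + 7 + 16 + 16) / 19 = 256 / 19 = 13.4737
LCL = c̄ − 3√c̄ = 13.4737 − 3 × 3.6707 = 2.4617

2.462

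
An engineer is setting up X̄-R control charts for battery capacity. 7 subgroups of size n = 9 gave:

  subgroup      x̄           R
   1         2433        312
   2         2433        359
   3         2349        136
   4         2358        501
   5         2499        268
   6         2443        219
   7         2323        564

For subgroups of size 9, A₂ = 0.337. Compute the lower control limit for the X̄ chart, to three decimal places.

X̄̄ = (2433 + 2433 + 2349 + 2358 + 2499 + 2443 + 2323) / 7 = 16838.0000 / 7 = 2405.4286
R̄ = (312 + 359 + 136 + 501 + 268 + 219 + 564) / 7 = 2359.0000 / 7 = 337.0000
LCL = X̄̄ − A₂·R̄ = 2405.4286 − 0.337 × 337.0000 = 2291.8596

2291.860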